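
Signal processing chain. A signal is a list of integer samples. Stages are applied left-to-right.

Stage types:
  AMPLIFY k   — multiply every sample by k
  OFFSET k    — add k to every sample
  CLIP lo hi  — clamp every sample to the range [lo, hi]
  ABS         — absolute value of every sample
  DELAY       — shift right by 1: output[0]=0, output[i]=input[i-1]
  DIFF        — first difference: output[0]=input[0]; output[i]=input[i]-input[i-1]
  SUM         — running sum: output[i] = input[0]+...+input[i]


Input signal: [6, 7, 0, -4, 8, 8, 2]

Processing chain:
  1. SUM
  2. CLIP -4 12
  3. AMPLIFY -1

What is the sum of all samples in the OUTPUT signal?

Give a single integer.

Answer: -75

Derivation:
Input: [6, 7, 0, -4, 8, 8, 2]
Stage 1 (SUM): sum[0..0]=6, sum[0..1]=13, sum[0..2]=13, sum[0..3]=9, sum[0..4]=17, sum[0..5]=25, sum[0..6]=27 -> [6, 13, 13, 9, 17, 25, 27]
Stage 2 (CLIP -4 12): clip(6,-4,12)=6, clip(13,-4,12)=12, clip(13,-4,12)=12, clip(9,-4,12)=9, clip(17,-4,12)=12, clip(25,-4,12)=12, clip(27,-4,12)=12 -> [6, 12, 12, 9, 12, 12, 12]
Stage 3 (AMPLIFY -1): 6*-1=-6, 12*-1=-12, 12*-1=-12, 9*-1=-9, 12*-1=-12, 12*-1=-12, 12*-1=-12 -> [-6, -12, -12, -9, -12, -12, -12]
Output sum: -75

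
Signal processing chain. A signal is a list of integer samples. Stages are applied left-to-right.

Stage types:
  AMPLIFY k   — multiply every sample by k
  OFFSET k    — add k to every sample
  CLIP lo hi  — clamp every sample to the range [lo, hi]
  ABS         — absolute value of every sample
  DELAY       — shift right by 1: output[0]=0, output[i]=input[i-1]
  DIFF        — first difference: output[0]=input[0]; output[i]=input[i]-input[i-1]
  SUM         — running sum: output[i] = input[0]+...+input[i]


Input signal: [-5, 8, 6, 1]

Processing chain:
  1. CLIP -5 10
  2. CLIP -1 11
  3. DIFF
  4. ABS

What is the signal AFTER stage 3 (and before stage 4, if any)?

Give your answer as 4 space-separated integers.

Answer: -1 9 -2 -5

Derivation:
Input: [-5, 8, 6, 1]
Stage 1 (CLIP -5 10): clip(-5,-5,10)=-5, clip(8,-5,10)=8, clip(6,-5,10)=6, clip(1,-5,10)=1 -> [-5, 8, 6, 1]
Stage 2 (CLIP -1 11): clip(-5,-1,11)=-1, clip(8,-1,11)=8, clip(6,-1,11)=6, clip(1,-1,11)=1 -> [-1, 8, 6, 1]
Stage 3 (DIFF): s[0]=-1, 8--1=9, 6-8=-2, 1-6=-5 -> [-1, 9, -2, -5]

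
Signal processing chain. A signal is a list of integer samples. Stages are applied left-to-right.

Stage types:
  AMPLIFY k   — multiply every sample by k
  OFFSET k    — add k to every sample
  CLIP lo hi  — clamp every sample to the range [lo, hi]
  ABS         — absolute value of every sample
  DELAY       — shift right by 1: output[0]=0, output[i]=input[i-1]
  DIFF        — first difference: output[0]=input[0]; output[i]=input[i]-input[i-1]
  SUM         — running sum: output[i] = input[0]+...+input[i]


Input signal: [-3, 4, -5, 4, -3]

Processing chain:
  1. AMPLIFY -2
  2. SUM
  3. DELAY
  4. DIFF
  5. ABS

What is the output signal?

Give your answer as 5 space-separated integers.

Input: [-3, 4, -5, 4, -3]
Stage 1 (AMPLIFY -2): -3*-2=6, 4*-2=-8, -5*-2=10, 4*-2=-8, -3*-2=6 -> [6, -8, 10, -8, 6]
Stage 2 (SUM): sum[0..0]=6, sum[0..1]=-2, sum[0..2]=8, sum[0..3]=0, sum[0..4]=6 -> [6, -2, 8, 0, 6]
Stage 3 (DELAY): [0, 6, -2, 8, 0] = [0, 6, -2, 8, 0] -> [0, 6, -2, 8, 0]
Stage 4 (DIFF): s[0]=0, 6-0=6, -2-6=-8, 8--2=10, 0-8=-8 -> [0, 6, -8, 10, -8]
Stage 5 (ABS): |0|=0, |6|=6, |-8|=8, |10|=10, |-8|=8 -> [0, 6, 8, 10, 8]

Answer: 0 6 8 10 8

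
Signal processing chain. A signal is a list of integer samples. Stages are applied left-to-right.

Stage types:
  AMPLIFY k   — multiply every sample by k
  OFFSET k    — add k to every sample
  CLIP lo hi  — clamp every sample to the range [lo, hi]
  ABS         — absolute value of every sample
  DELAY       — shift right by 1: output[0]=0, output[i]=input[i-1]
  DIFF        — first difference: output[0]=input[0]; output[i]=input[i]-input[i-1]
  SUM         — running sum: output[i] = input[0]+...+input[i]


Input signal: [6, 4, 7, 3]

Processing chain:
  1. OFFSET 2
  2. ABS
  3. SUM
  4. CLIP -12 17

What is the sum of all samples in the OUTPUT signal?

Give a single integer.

Answer: 56

Derivation:
Input: [6, 4, 7, 3]
Stage 1 (OFFSET 2): 6+2=8, 4+2=6, 7+2=9, 3+2=5 -> [8, 6, 9, 5]
Stage 2 (ABS): |8|=8, |6|=6, |9|=9, |5|=5 -> [8, 6, 9, 5]
Stage 3 (SUM): sum[0..0]=8, sum[0..1]=14, sum[0..2]=23, sum[0..3]=28 -> [8, 14, 23, 28]
Stage 4 (CLIP -12 17): clip(8,-12,17)=8, clip(14,-12,17)=14, clip(23,-12,17)=17, clip(28,-12,17)=17 -> [8, 14, 17, 17]
Output sum: 56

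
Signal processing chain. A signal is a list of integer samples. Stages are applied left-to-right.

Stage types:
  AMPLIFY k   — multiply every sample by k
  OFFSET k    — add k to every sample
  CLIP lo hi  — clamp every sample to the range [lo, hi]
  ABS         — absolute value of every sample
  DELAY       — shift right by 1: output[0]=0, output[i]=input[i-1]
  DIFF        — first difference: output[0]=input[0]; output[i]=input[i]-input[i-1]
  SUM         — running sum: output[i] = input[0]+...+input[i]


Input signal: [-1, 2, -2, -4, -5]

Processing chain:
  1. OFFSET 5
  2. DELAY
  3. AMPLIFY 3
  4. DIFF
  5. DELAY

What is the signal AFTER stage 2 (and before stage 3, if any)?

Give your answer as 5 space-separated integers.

Input: [-1, 2, -2, -4, -5]
Stage 1 (OFFSET 5): -1+5=4, 2+5=7, -2+5=3, -4+5=1, -5+5=0 -> [4, 7, 3, 1, 0]
Stage 2 (DELAY): [0, 4, 7, 3, 1] = [0, 4, 7, 3, 1] -> [0, 4, 7, 3, 1]

Answer: 0 4 7 3 1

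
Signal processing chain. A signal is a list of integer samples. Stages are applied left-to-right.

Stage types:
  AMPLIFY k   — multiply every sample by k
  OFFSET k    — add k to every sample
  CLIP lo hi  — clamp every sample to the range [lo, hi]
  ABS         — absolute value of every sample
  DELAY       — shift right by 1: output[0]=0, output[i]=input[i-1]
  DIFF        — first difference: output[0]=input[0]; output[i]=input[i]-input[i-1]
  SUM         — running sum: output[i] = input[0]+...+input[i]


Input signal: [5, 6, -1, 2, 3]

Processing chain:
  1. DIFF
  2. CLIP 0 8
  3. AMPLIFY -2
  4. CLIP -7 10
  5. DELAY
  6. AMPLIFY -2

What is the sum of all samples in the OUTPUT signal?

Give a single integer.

Input: [5, 6, -1, 2, 3]
Stage 1 (DIFF): s[0]=5, 6-5=1, -1-6=-7, 2--1=3, 3-2=1 -> [5, 1, -7, 3, 1]
Stage 2 (CLIP 0 8): clip(5,0,8)=5, clip(1,0,8)=1, clip(-7,0,8)=0, clip(3,0,8)=3, clip(1,0,8)=1 -> [5, 1, 0, 3, 1]
Stage 3 (AMPLIFY -2): 5*-2=-10, 1*-2=-2, 0*-2=0, 3*-2=-6, 1*-2=-2 -> [-10, -2, 0, -6, -2]
Stage 4 (CLIP -7 10): clip(-10,-7,10)=-7, clip(-2,-7,10)=-2, clip(0,-7,10)=0, clip(-6,-7,10)=-6, clip(-2,-7,10)=-2 -> [-7, -2, 0, -6, -2]
Stage 5 (DELAY): [0, -7, -2, 0, -6] = [0, -7, -2, 0, -6] -> [0, -7, -2, 0, -6]
Stage 6 (AMPLIFY -2): 0*-2=0, -7*-2=14, -2*-2=4, 0*-2=0, -6*-2=12 -> [0, 14, 4, 0, 12]
Output sum: 30

Answer: 30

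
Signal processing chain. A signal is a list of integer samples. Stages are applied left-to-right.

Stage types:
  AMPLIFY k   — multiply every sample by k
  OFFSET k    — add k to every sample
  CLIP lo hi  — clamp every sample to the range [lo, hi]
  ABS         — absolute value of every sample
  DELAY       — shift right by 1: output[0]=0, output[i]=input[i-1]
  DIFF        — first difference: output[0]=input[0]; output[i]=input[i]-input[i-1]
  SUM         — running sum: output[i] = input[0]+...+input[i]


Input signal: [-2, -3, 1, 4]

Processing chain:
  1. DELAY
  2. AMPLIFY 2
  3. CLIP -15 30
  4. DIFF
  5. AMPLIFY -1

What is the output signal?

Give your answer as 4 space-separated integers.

Answer: 0 4 2 -8

Derivation:
Input: [-2, -3, 1, 4]
Stage 1 (DELAY): [0, -2, -3, 1] = [0, -2, -3, 1] -> [0, -2, -3, 1]
Stage 2 (AMPLIFY 2): 0*2=0, -2*2=-4, -3*2=-6, 1*2=2 -> [0, -4, -6, 2]
Stage 3 (CLIP -15 30): clip(0,-15,30)=0, clip(-4,-15,30)=-4, clip(-6,-15,30)=-6, clip(2,-15,30)=2 -> [0, -4, -6, 2]
Stage 4 (DIFF): s[0]=0, -4-0=-4, -6--4=-2, 2--6=8 -> [0, -4, -2, 8]
Stage 5 (AMPLIFY -1): 0*-1=0, -4*-1=4, -2*-1=2, 8*-1=-8 -> [0, 4, 2, -8]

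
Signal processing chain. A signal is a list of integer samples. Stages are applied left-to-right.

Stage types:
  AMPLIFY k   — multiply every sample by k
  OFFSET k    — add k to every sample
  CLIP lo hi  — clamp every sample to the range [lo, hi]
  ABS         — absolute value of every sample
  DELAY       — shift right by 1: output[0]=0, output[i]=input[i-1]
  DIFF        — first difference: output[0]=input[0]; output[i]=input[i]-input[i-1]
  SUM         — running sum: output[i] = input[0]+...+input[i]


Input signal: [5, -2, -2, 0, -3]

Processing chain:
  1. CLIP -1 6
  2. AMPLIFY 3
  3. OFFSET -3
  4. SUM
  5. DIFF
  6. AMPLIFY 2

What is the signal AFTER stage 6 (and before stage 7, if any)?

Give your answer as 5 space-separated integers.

Input: [5, -2, -2, 0, -3]
Stage 1 (CLIP -1 6): clip(5,-1,6)=5, clip(-2,-1,6)=-1, clip(-2,-1,6)=-1, clip(0,-1,6)=0, clip(-3,-1,6)=-1 -> [5, -1, -1, 0, -1]
Stage 2 (AMPLIFY 3): 5*3=15, -1*3=-3, -1*3=-3, 0*3=0, -1*3=-3 -> [15, -3, -3, 0, -3]
Stage 3 (OFFSET -3): 15+-3=12, -3+-3=-6, -3+-3=-6, 0+-3=-3, -3+-3=-6 -> [12, -6, -6, -3, -6]
Stage 4 (SUM): sum[0..0]=12, sum[0..1]=6, sum[0..2]=0, sum[0..3]=-3, sum[0..4]=-9 -> [12, 6, 0, -3, -9]
Stage 5 (DIFF): s[0]=12, 6-12=-6, 0-6=-6, -3-0=-3, -9--3=-6 -> [12, -6, -6, -3, -6]
Stage 6 (AMPLIFY 2): 12*2=24, -6*2=-12, -6*2=-12, -3*2=-6, -6*2=-12 -> [24, -12, -12, -6, -12]

Answer: 24 -12 -12 -6 -12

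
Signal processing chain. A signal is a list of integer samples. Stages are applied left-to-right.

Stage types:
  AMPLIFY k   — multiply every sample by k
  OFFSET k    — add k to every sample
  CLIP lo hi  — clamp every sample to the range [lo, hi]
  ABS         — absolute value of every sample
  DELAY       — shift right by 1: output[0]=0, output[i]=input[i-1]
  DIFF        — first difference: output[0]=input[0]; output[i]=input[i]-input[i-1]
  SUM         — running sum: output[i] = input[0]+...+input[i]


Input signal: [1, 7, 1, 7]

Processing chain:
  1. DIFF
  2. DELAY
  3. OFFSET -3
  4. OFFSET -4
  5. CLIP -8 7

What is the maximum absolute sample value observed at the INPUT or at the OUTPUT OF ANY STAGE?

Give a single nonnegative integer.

Input: [1, 7, 1, 7] (max |s|=7)
Stage 1 (DIFF): s[0]=1, 7-1=6, 1-7=-6, 7-1=6 -> [1, 6, -6, 6] (max |s|=6)
Stage 2 (DELAY): [0, 1, 6, -6] = [0, 1, 6, -6] -> [0, 1, 6, -6] (max |s|=6)
Stage 3 (OFFSET -3): 0+-3=-3, 1+-3=-2, 6+-3=3, -6+-3=-9 -> [-3, -2, 3, -9] (max |s|=9)
Stage 4 (OFFSET -4): -3+-4=-7, -2+-4=-6, 3+-4=-1, -9+-4=-13 -> [-7, -6, -1, -13] (max |s|=13)
Stage 5 (CLIP -8 7): clip(-7,-8,7)=-7, clip(-6,-8,7)=-6, clip(-1,-8,7)=-1, clip(-13,-8,7)=-8 -> [-7, -6, -1, -8] (max |s|=8)
Overall max amplitude: 13

Answer: 13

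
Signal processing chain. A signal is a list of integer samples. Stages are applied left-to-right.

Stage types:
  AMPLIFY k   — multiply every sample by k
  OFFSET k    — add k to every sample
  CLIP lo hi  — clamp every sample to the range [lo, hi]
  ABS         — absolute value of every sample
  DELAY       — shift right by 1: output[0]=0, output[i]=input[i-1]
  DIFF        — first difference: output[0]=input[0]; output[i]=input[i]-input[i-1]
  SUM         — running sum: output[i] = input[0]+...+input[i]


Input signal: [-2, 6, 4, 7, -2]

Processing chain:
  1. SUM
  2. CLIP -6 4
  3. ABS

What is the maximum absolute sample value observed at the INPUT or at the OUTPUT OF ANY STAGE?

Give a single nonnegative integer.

Input: [-2, 6, 4, 7, -2] (max |s|=7)
Stage 1 (SUM): sum[0..0]=-2, sum[0..1]=4, sum[0..2]=8, sum[0..3]=15, sum[0..4]=13 -> [-2, 4, 8, 15, 13] (max |s|=15)
Stage 2 (CLIP -6 4): clip(-2,-6,4)=-2, clip(4,-6,4)=4, clip(8,-6,4)=4, clip(15,-6,4)=4, clip(13,-6,4)=4 -> [-2, 4, 4, 4, 4] (max |s|=4)
Stage 3 (ABS): |-2|=2, |4|=4, |4|=4, |4|=4, |4|=4 -> [2, 4, 4, 4, 4] (max |s|=4)
Overall max amplitude: 15

Answer: 15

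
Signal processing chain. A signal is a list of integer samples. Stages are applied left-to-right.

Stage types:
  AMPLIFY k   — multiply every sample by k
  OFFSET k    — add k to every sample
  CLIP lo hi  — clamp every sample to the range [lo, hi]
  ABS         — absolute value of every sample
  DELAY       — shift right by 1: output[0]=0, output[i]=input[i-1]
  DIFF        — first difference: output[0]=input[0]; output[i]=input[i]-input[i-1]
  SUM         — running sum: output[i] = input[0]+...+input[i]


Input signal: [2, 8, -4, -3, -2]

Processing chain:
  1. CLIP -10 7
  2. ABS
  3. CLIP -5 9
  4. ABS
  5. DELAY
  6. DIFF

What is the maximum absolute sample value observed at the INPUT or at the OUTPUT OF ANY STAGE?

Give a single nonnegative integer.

Input: [2, 8, -4, -3, -2] (max |s|=8)
Stage 1 (CLIP -10 7): clip(2,-10,7)=2, clip(8,-10,7)=7, clip(-4,-10,7)=-4, clip(-3,-10,7)=-3, clip(-2,-10,7)=-2 -> [2, 7, -4, -3, -2] (max |s|=7)
Stage 2 (ABS): |2|=2, |7|=7, |-4|=4, |-3|=3, |-2|=2 -> [2, 7, 4, 3, 2] (max |s|=7)
Stage 3 (CLIP -5 9): clip(2,-5,9)=2, clip(7,-5,9)=7, clip(4,-5,9)=4, clip(3,-5,9)=3, clip(2,-5,9)=2 -> [2, 7, 4, 3, 2] (max |s|=7)
Stage 4 (ABS): |2|=2, |7|=7, |4|=4, |3|=3, |2|=2 -> [2, 7, 4, 3, 2] (max |s|=7)
Stage 5 (DELAY): [0, 2, 7, 4, 3] = [0, 2, 7, 4, 3] -> [0, 2, 7, 4, 3] (max |s|=7)
Stage 6 (DIFF): s[0]=0, 2-0=2, 7-2=5, 4-7=-3, 3-4=-1 -> [0, 2, 5, -3, -1] (max |s|=5)
Overall max amplitude: 8

Answer: 8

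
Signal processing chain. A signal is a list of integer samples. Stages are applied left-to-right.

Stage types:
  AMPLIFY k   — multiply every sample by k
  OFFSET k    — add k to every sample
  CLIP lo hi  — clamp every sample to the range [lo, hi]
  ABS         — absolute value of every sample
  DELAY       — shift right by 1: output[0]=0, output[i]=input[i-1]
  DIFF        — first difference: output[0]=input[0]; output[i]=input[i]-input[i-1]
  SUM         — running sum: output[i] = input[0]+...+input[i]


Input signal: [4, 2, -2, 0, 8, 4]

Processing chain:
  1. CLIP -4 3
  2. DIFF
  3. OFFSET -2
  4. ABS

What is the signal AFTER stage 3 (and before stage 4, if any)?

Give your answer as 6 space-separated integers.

Input: [4, 2, -2, 0, 8, 4]
Stage 1 (CLIP -4 3): clip(4,-4,3)=3, clip(2,-4,3)=2, clip(-2,-4,3)=-2, clip(0,-4,3)=0, clip(8,-4,3)=3, clip(4,-4,3)=3 -> [3, 2, -2, 0, 3, 3]
Stage 2 (DIFF): s[0]=3, 2-3=-1, -2-2=-4, 0--2=2, 3-0=3, 3-3=0 -> [3, -1, -4, 2, 3, 0]
Stage 3 (OFFSET -2): 3+-2=1, -1+-2=-3, -4+-2=-6, 2+-2=0, 3+-2=1, 0+-2=-2 -> [1, -3, -6, 0, 1, -2]

Answer: 1 -3 -6 0 1 -2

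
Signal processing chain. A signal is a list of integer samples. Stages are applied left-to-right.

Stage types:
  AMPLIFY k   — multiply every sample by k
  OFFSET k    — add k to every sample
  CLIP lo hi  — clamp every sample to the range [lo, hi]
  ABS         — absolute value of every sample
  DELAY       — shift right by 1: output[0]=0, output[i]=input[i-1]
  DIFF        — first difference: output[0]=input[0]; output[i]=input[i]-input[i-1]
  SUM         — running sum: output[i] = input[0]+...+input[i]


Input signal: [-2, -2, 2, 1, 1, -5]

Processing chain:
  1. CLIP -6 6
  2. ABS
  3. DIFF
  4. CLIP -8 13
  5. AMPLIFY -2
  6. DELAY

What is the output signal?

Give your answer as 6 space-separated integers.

Answer: 0 -4 0 0 2 0

Derivation:
Input: [-2, -2, 2, 1, 1, -5]
Stage 1 (CLIP -6 6): clip(-2,-6,6)=-2, clip(-2,-6,6)=-2, clip(2,-6,6)=2, clip(1,-6,6)=1, clip(1,-6,6)=1, clip(-5,-6,6)=-5 -> [-2, -2, 2, 1, 1, -5]
Stage 2 (ABS): |-2|=2, |-2|=2, |2|=2, |1|=1, |1|=1, |-5|=5 -> [2, 2, 2, 1, 1, 5]
Stage 3 (DIFF): s[0]=2, 2-2=0, 2-2=0, 1-2=-1, 1-1=0, 5-1=4 -> [2, 0, 0, -1, 0, 4]
Stage 4 (CLIP -8 13): clip(2,-8,13)=2, clip(0,-8,13)=0, clip(0,-8,13)=0, clip(-1,-8,13)=-1, clip(0,-8,13)=0, clip(4,-8,13)=4 -> [2, 0, 0, -1, 0, 4]
Stage 5 (AMPLIFY -2): 2*-2=-4, 0*-2=0, 0*-2=0, -1*-2=2, 0*-2=0, 4*-2=-8 -> [-4, 0, 0, 2, 0, -8]
Stage 6 (DELAY): [0, -4, 0, 0, 2, 0] = [0, -4, 0, 0, 2, 0] -> [0, -4, 0, 0, 2, 0]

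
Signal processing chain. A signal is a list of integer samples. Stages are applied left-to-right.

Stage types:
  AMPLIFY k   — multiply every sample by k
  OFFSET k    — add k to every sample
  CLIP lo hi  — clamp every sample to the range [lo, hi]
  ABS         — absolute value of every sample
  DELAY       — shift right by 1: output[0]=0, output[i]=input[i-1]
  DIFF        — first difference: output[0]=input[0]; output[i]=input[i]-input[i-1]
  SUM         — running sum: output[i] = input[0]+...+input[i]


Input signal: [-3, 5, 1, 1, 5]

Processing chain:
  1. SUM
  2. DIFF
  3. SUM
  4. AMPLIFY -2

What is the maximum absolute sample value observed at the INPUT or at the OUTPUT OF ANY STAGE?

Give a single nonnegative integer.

Input: [-3, 5, 1, 1, 5] (max |s|=5)
Stage 1 (SUM): sum[0..0]=-3, sum[0..1]=2, sum[0..2]=3, sum[0..3]=4, sum[0..4]=9 -> [-3, 2, 3, 4, 9] (max |s|=9)
Stage 2 (DIFF): s[0]=-3, 2--3=5, 3-2=1, 4-3=1, 9-4=5 -> [-3, 5, 1, 1, 5] (max |s|=5)
Stage 3 (SUM): sum[0..0]=-3, sum[0..1]=2, sum[0..2]=3, sum[0..3]=4, sum[0..4]=9 -> [-3, 2, 3, 4, 9] (max |s|=9)
Stage 4 (AMPLIFY -2): -3*-2=6, 2*-2=-4, 3*-2=-6, 4*-2=-8, 9*-2=-18 -> [6, -4, -6, -8, -18] (max |s|=18)
Overall max amplitude: 18

Answer: 18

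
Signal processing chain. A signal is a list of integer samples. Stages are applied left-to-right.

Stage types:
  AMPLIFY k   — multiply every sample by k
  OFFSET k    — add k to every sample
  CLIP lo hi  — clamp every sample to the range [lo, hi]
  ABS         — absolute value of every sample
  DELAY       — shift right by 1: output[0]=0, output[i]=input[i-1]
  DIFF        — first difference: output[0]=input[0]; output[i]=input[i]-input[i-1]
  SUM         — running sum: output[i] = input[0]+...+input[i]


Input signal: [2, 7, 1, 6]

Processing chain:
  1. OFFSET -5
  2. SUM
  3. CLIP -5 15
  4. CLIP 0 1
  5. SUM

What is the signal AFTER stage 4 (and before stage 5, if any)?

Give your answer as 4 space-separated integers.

Answer: 0 0 0 0

Derivation:
Input: [2, 7, 1, 6]
Stage 1 (OFFSET -5): 2+-5=-3, 7+-5=2, 1+-5=-4, 6+-5=1 -> [-3, 2, -4, 1]
Stage 2 (SUM): sum[0..0]=-3, sum[0..1]=-1, sum[0..2]=-5, sum[0..3]=-4 -> [-3, -1, -5, -4]
Stage 3 (CLIP -5 15): clip(-3,-5,15)=-3, clip(-1,-5,15)=-1, clip(-5,-5,15)=-5, clip(-4,-5,15)=-4 -> [-3, -1, -5, -4]
Stage 4 (CLIP 0 1): clip(-3,0,1)=0, clip(-1,0,1)=0, clip(-5,0,1)=0, clip(-4,0,1)=0 -> [0, 0, 0, 0]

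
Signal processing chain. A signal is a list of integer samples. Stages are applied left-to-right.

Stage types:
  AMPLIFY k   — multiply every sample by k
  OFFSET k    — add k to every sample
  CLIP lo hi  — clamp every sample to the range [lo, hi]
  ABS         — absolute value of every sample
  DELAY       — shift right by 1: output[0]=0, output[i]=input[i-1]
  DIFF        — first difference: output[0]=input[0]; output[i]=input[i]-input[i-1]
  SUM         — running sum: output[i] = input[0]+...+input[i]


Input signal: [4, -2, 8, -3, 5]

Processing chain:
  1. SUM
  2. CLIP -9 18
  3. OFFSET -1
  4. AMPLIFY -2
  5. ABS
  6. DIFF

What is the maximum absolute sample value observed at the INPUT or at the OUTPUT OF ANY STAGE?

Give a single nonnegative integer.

Input: [4, -2, 8, -3, 5] (max |s|=8)
Stage 1 (SUM): sum[0..0]=4, sum[0..1]=2, sum[0..2]=10, sum[0..3]=7, sum[0..4]=12 -> [4, 2, 10, 7, 12] (max |s|=12)
Stage 2 (CLIP -9 18): clip(4,-9,18)=4, clip(2,-9,18)=2, clip(10,-9,18)=10, clip(7,-9,18)=7, clip(12,-9,18)=12 -> [4, 2, 10, 7, 12] (max |s|=12)
Stage 3 (OFFSET -1): 4+-1=3, 2+-1=1, 10+-1=9, 7+-1=6, 12+-1=11 -> [3, 1, 9, 6, 11] (max |s|=11)
Stage 4 (AMPLIFY -2): 3*-2=-6, 1*-2=-2, 9*-2=-18, 6*-2=-12, 11*-2=-22 -> [-6, -2, -18, -12, -22] (max |s|=22)
Stage 5 (ABS): |-6|=6, |-2|=2, |-18|=18, |-12|=12, |-22|=22 -> [6, 2, 18, 12, 22] (max |s|=22)
Stage 6 (DIFF): s[0]=6, 2-6=-4, 18-2=16, 12-18=-6, 22-12=10 -> [6, -4, 16, -6, 10] (max |s|=16)
Overall max amplitude: 22

Answer: 22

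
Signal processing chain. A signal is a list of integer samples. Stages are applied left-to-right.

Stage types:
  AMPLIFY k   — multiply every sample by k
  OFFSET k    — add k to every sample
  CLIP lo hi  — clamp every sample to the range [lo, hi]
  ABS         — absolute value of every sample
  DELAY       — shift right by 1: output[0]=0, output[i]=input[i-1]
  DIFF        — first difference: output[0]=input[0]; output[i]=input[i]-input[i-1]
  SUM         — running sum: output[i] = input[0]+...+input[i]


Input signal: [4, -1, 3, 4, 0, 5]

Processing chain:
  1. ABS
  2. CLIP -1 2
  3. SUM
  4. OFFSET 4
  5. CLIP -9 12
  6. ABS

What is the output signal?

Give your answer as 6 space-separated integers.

Answer: 6 7 9 11 11 12

Derivation:
Input: [4, -1, 3, 4, 0, 5]
Stage 1 (ABS): |4|=4, |-1|=1, |3|=3, |4|=4, |0|=0, |5|=5 -> [4, 1, 3, 4, 0, 5]
Stage 2 (CLIP -1 2): clip(4,-1,2)=2, clip(1,-1,2)=1, clip(3,-1,2)=2, clip(4,-1,2)=2, clip(0,-1,2)=0, clip(5,-1,2)=2 -> [2, 1, 2, 2, 0, 2]
Stage 3 (SUM): sum[0..0]=2, sum[0..1]=3, sum[0..2]=5, sum[0..3]=7, sum[0..4]=7, sum[0..5]=9 -> [2, 3, 5, 7, 7, 9]
Stage 4 (OFFSET 4): 2+4=6, 3+4=7, 5+4=9, 7+4=11, 7+4=11, 9+4=13 -> [6, 7, 9, 11, 11, 13]
Stage 5 (CLIP -9 12): clip(6,-9,12)=6, clip(7,-9,12)=7, clip(9,-9,12)=9, clip(11,-9,12)=11, clip(11,-9,12)=11, clip(13,-9,12)=12 -> [6, 7, 9, 11, 11, 12]
Stage 6 (ABS): |6|=6, |7|=7, |9|=9, |11|=11, |11|=11, |12|=12 -> [6, 7, 9, 11, 11, 12]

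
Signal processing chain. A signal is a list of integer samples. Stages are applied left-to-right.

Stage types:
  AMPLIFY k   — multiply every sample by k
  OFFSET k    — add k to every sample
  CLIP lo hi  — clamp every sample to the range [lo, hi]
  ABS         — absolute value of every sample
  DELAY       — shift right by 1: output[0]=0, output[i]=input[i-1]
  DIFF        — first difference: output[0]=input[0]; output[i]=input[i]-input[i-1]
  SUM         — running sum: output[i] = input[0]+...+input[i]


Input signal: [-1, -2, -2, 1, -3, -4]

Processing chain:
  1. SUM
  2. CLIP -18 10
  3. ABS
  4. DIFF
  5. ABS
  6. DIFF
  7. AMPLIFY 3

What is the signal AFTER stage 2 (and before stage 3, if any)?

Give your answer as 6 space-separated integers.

Input: [-1, -2, -2, 1, -3, -4]
Stage 1 (SUM): sum[0..0]=-1, sum[0..1]=-3, sum[0..2]=-5, sum[0..3]=-4, sum[0..4]=-7, sum[0..5]=-11 -> [-1, -3, -5, -4, -7, -11]
Stage 2 (CLIP -18 10): clip(-1,-18,10)=-1, clip(-3,-18,10)=-3, clip(-5,-18,10)=-5, clip(-4,-18,10)=-4, clip(-7,-18,10)=-7, clip(-11,-18,10)=-11 -> [-1, -3, -5, -4, -7, -11]

Answer: -1 -3 -5 -4 -7 -11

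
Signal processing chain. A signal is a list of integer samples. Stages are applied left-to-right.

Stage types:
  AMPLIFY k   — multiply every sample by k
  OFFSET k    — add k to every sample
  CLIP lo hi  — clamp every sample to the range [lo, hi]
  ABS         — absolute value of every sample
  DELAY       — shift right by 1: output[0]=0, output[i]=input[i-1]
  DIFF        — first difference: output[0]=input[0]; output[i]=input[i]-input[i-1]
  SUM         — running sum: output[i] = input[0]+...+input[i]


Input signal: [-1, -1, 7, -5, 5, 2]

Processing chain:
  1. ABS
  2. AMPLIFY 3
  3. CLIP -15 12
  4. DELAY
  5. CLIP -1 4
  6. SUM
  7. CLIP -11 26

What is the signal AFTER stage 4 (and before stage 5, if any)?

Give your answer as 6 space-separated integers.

Answer: 0 3 3 12 12 12

Derivation:
Input: [-1, -1, 7, -5, 5, 2]
Stage 1 (ABS): |-1|=1, |-1|=1, |7|=7, |-5|=5, |5|=5, |2|=2 -> [1, 1, 7, 5, 5, 2]
Stage 2 (AMPLIFY 3): 1*3=3, 1*3=3, 7*3=21, 5*3=15, 5*3=15, 2*3=6 -> [3, 3, 21, 15, 15, 6]
Stage 3 (CLIP -15 12): clip(3,-15,12)=3, clip(3,-15,12)=3, clip(21,-15,12)=12, clip(15,-15,12)=12, clip(15,-15,12)=12, clip(6,-15,12)=6 -> [3, 3, 12, 12, 12, 6]
Stage 4 (DELAY): [0, 3, 3, 12, 12, 12] = [0, 3, 3, 12, 12, 12] -> [0, 3, 3, 12, 12, 12]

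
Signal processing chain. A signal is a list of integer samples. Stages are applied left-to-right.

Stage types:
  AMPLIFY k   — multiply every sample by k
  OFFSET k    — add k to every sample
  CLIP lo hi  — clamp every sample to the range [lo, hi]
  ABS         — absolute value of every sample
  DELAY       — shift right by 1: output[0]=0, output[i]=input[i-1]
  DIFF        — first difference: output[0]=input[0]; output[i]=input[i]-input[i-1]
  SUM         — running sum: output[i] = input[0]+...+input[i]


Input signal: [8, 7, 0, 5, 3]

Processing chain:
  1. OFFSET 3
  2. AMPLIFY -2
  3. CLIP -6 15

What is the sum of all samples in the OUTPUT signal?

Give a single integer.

Answer: -30

Derivation:
Input: [8, 7, 0, 5, 3]
Stage 1 (OFFSET 3): 8+3=11, 7+3=10, 0+3=3, 5+3=8, 3+3=6 -> [11, 10, 3, 8, 6]
Stage 2 (AMPLIFY -2): 11*-2=-22, 10*-2=-20, 3*-2=-6, 8*-2=-16, 6*-2=-12 -> [-22, -20, -6, -16, -12]
Stage 3 (CLIP -6 15): clip(-22,-6,15)=-6, clip(-20,-6,15)=-6, clip(-6,-6,15)=-6, clip(-16,-6,15)=-6, clip(-12,-6,15)=-6 -> [-6, -6, -6, -6, -6]
Output sum: -30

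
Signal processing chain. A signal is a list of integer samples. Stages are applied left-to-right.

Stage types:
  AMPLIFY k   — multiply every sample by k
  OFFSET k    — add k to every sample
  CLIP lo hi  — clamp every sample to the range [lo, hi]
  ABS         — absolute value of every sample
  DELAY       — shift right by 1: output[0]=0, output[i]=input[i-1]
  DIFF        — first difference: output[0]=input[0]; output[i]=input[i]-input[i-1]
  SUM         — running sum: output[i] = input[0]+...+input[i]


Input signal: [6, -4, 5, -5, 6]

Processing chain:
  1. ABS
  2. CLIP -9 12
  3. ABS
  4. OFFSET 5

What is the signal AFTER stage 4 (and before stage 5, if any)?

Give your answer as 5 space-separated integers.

Input: [6, -4, 5, -5, 6]
Stage 1 (ABS): |6|=6, |-4|=4, |5|=5, |-5|=5, |6|=6 -> [6, 4, 5, 5, 6]
Stage 2 (CLIP -9 12): clip(6,-9,12)=6, clip(4,-9,12)=4, clip(5,-9,12)=5, clip(5,-9,12)=5, clip(6,-9,12)=6 -> [6, 4, 5, 5, 6]
Stage 3 (ABS): |6|=6, |4|=4, |5|=5, |5|=5, |6|=6 -> [6, 4, 5, 5, 6]
Stage 4 (OFFSET 5): 6+5=11, 4+5=9, 5+5=10, 5+5=10, 6+5=11 -> [11, 9, 10, 10, 11]

Answer: 11 9 10 10 11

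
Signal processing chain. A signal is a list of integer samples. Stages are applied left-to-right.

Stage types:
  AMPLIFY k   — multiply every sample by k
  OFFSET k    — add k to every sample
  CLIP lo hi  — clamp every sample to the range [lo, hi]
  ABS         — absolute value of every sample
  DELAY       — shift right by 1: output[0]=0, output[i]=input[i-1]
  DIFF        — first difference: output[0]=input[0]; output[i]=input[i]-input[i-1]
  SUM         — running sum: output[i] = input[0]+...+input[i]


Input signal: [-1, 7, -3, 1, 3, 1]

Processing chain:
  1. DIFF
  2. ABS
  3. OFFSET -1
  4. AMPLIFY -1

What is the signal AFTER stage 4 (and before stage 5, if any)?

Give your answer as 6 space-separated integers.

Input: [-1, 7, -3, 1, 3, 1]
Stage 1 (DIFF): s[0]=-1, 7--1=8, -3-7=-10, 1--3=4, 3-1=2, 1-3=-2 -> [-1, 8, -10, 4, 2, -2]
Stage 2 (ABS): |-1|=1, |8|=8, |-10|=10, |4|=4, |2|=2, |-2|=2 -> [1, 8, 10, 4, 2, 2]
Stage 3 (OFFSET -1): 1+-1=0, 8+-1=7, 10+-1=9, 4+-1=3, 2+-1=1, 2+-1=1 -> [0, 7, 9, 3, 1, 1]
Stage 4 (AMPLIFY -1): 0*-1=0, 7*-1=-7, 9*-1=-9, 3*-1=-3, 1*-1=-1, 1*-1=-1 -> [0, -7, -9, -3, -1, -1]

Answer: 0 -7 -9 -3 -1 -1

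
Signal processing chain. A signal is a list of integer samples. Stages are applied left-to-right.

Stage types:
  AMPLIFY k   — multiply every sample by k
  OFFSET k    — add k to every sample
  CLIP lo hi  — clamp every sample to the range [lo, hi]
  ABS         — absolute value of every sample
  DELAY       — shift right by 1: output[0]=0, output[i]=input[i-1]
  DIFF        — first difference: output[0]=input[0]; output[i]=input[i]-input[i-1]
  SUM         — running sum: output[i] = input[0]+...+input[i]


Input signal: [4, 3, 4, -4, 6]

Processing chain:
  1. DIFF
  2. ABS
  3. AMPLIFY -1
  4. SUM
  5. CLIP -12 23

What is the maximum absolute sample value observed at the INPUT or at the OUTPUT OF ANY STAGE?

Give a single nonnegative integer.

Input: [4, 3, 4, -4, 6] (max |s|=6)
Stage 1 (DIFF): s[0]=4, 3-4=-1, 4-3=1, -4-4=-8, 6--4=10 -> [4, -1, 1, -8, 10] (max |s|=10)
Stage 2 (ABS): |4|=4, |-1|=1, |1|=1, |-8|=8, |10|=10 -> [4, 1, 1, 8, 10] (max |s|=10)
Stage 3 (AMPLIFY -1): 4*-1=-4, 1*-1=-1, 1*-1=-1, 8*-1=-8, 10*-1=-10 -> [-4, -1, -1, -8, -10] (max |s|=10)
Stage 4 (SUM): sum[0..0]=-4, sum[0..1]=-5, sum[0..2]=-6, sum[0..3]=-14, sum[0..4]=-24 -> [-4, -5, -6, -14, -24] (max |s|=24)
Stage 5 (CLIP -12 23): clip(-4,-12,23)=-4, clip(-5,-12,23)=-5, clip(-6,-12,23)=-6, clip(-14,-12,23)=-12, clip(-24,-12,23)=-12 -> [-4, -5, -6, -12, -12] (max |s|=12)
Overall max amplitude: 24

Answer: 24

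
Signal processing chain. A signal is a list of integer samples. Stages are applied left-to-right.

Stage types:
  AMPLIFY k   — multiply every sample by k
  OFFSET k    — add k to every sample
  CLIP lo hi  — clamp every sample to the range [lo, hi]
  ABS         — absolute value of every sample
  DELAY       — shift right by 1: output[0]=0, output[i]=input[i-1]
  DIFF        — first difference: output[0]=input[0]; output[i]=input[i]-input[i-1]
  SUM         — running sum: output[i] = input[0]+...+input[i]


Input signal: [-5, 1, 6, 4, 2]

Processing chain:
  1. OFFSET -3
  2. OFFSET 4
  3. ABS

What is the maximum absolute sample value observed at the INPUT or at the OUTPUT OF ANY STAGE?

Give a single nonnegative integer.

Answer: 8

Derivation:
Input: [-5, 1, 6, 4, 2] (max |s|=6)
Stage 1 (OFFSET -3): -5+-3=-8, 1+-3=-2, 6+-3=3, 4+-3=1, 2+-3=-1 -> [-8, -2, 3, 1, -1] (max |s|=8)
Stage 2 (OFFSET 4): -8+4=-4, -2+4=2, 3+4=7, 1+4=5, -1+4=3 -> [-4, 2, 7, 5, 3] (max |s|=7)
Stage 3 (ABS): |-4|=4, |2|=2, |7|=7, |5|=5, |3|=3 -> [4, 2, 7, 5, 3] (max |s|=7)
Overall max amplitude: 8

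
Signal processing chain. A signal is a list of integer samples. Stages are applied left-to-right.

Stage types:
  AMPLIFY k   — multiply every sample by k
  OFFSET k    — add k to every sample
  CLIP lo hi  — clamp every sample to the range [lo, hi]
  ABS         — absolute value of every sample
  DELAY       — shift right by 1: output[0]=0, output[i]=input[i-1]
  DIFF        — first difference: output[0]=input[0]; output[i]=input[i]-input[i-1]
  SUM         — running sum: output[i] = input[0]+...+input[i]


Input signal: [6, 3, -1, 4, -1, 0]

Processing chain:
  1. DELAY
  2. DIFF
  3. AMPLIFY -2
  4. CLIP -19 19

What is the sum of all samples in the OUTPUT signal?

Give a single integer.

Input: [6, 3, -1, 4, -1, 0]
Stage 1 (DELAY): [0, 6, 3, -1, 4, -1] = [0, 6, 3, -1, 4, -1] -> [0, 6, 3, -1, 4, -1]
Stage 2 (DIFF): s[0]=0, 6-0=6, 3-6=-3, -1-3=-4, 4--1=5, -1-4=-5 -> [0, 6, -3, -4, 5, -5]
Stage 3 (AMPLIFY -2): 0*-2=0, 6*-2=-12, -3*-2=6, -4*-2=8, 5*-2=-10, -5*-2=10 -> [0, -12, 6, 8, -10, 10]
Stage 4 (CLIP -19 19): clip(0,-19,19)=0, clip(-12,-19,19)=-12, clip(6,-19,19)=6, clip(8,-19,19)=8, clip(-10,-19,19)=-10, clip(10,-19,19)=10 -> [0, -12, 6, 8, -10, 10]
Output sum: 2

Answer: 2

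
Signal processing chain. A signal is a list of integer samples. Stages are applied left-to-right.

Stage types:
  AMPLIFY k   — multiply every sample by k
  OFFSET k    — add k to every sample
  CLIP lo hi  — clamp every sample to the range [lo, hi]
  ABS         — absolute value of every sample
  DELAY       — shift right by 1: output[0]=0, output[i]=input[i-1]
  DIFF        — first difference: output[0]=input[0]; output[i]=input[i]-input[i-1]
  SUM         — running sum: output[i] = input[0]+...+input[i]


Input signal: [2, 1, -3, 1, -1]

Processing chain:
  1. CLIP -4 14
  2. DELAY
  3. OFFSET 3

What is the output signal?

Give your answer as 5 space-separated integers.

Input: [2, 1, -3, 1, -1]
Stage 1 (CLIP -4 14): clip(2,-4,14)=2, clip(1,-4,14)=1, clip(-3,-4,14)=-3, clip(1,-4,14)=1, clip(-1,-4,14)=-1 -> [2, 1, -3, 1, -1]
Stage 2 (DELAY): [0, 2, 1, -3, 1] = [0, 2, 1, -3, 1] -> [0, 2, 1, -3, 1]
Stage 3 (OFFSET 3): 0+3=3, 2+3=5, 1+3=4, -3+3=0, 1+3=4 -> [3, 5, 4, 0, 4]

Answer: 3 5 4 0 4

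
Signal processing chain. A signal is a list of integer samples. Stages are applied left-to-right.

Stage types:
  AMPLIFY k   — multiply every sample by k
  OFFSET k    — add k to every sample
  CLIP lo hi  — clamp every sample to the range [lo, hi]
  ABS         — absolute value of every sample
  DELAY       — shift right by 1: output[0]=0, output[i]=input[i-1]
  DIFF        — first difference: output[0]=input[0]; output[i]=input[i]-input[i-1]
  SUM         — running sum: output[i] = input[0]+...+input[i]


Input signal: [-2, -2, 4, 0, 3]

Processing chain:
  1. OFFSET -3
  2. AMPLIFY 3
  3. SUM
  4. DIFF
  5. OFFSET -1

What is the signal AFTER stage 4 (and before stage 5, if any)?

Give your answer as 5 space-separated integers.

Answer: -15 -15 3 -9 0

Derivation:
Input: [-2, -2, 4, 0, 3]
Stage 1 (OFFSET -3): -2+-3=-5, -2+-3=-5, 4+-3=1, 0+-3=-3, 3+-3=0 -> [-5, -5, 1, -3, 0]
Stage 2 (AMPLIFY 3): -5*3=-15, -5*3=-15, 1*3=3, -3*3=-9, 0*3=0 -> [-15, -15, 3, -9, 0]
Stage 3 (SUM): sum[0..0]=-15, sum[0..1]=-30, sum[0..2]=-27, sum[0..3]=-36, sum[0..4]=-36 -> [-15, -30, -27, -36, -36]
Stage 4 (DIFF): s[0]=-15, -30--15=-15, -27--30=3, -36--27=-9, -36--36=0 -> [-15, -15, 3, -9, 0]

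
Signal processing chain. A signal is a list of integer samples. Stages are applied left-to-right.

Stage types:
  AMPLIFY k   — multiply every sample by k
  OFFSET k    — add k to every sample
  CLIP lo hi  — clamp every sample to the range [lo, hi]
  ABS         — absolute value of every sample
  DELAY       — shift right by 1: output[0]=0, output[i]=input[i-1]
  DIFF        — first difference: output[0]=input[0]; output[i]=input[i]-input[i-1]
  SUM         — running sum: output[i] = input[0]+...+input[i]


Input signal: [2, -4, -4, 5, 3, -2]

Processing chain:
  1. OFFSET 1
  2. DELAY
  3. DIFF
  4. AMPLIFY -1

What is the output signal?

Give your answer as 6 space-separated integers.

Answer: 0 -3 6 0 -9 2

Derivation:
Input: [2, -4, -4, 5, 3, -2]
Stage 1 (OFFSET 1): 2+1=3, -4+1=-3, -4+1=-3, 5+1=6, 3+1=4, -2+1=-1 -> [3, -3, -3, 6, 4, -1]
Stage 2 (DELAY): [0, 3, -3, -3, 6, 4] = [0, 3, -3, -3, 6, 4] -> [0, 3, -3, -3, 6, 4]
Stage 3 (DIFF): s[0]=0, 3-0=3, -3-3=-6, -3--3=0, 6--3=9, 4-6=-2 -> [0, 3, -6, 0, 9, -2]
Stage 4 (AMPLIFY -1): 0*-1=0, 3*-1=-3, -6*-1=6, 0*-1=0, 9*-1=-9, -2*-1=2 -> [0, -3, 6, 0, -9, 2]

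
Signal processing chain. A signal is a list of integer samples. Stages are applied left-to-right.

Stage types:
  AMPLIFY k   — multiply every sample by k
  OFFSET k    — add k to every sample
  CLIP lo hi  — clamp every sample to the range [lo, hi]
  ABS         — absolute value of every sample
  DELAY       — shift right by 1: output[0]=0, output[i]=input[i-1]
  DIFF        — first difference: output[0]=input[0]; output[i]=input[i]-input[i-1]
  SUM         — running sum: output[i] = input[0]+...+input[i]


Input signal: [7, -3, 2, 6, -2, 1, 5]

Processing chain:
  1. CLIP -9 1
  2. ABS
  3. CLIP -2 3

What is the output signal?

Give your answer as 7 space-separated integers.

Input: [7, -3, 2, 6, -2, 1, 5]
Stage 1 (CLIP -9 1): clip(7,-9,1)=1, clip(-3,-9,1)=-3, clip(2,-9,1)=1, clip(6,-9,1)=1, clip(-2,-9,1)=-2, clip(1,-9,1)=1, clip(5,-9,1)=1 -> [1, -3, 1, 1, -2, 1, 1]
Stage 2 (ABS): |1|=1, |-3|=3, |1|=1, |1|=1, |-2|=2, |1|=1, |1|=1 -> [1, 3, 1, 1, 2, 1, 1]
Stage 3 (CLIP -2 3): clip(1,-2,3)=1, clip(3,-2,3)=3, clip(1,-2,3)=1, clip(1,-2,3)=1, clip(2,-2,3)=2, clip(1,-2,3)=1, clip(1,-2,3)=1 -> [1, 3, 1, 1, 2, 1, 1]

Answer: 1 3 1 1 2 1 1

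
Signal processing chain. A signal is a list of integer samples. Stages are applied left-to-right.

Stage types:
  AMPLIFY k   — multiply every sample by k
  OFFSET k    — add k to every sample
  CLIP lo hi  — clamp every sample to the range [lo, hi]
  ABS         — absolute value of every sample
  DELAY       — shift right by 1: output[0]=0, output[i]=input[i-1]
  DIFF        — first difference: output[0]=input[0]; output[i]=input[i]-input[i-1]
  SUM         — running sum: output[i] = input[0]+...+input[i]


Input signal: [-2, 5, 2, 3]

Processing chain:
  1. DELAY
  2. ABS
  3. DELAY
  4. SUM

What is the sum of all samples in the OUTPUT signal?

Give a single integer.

Input: [-2, 5, 2, 3]
Stage 1 (DELAY): [0, -2, 5, 2] = [0, -2, 5, 2] -> [0, -2, 5, 2]
Stage 2 (ABS): |0|=0, |-2|=2, |5|=5, |2|=2 -> [0, 2, 5, 2]
Stage 3 (DELAY): [0, 0, 2, 5] = [0, 0, 2, 5] -> [0, 0, 2, 5]
Stage 4 (SUM): sum[0..0]=0, sum[0..1]=0, sum[0..2]=2, sum[0..3]=7 -> [0, 0, 2, 7]
Output sum: 9

Answer: 9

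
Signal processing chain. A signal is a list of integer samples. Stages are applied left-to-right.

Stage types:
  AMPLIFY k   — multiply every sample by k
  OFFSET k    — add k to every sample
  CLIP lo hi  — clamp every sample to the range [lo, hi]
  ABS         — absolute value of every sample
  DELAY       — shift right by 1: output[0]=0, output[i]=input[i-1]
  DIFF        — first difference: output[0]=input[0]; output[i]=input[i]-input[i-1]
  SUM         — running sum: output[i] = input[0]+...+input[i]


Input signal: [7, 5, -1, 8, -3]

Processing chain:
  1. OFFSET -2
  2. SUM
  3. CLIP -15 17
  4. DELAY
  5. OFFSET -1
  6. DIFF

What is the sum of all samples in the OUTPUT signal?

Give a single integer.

Input: [7, 5, -1, 8, -3]
Stage 1 (OFFSET -2): 7+-2=5, 5+-2=3, -1+-2=-3, 8+-2=6, -3+-2=-5 -> [5, 3, -3, 6, -5]
Stage 2 (SUM): sum[0..0]=5, sum[0..1]=8, sum[0..2]=5, sum[0..3]=11, sum[0..4]=6 -> [5, 8, 5, 11, 6]
Stage 3 (CLIP -15 17): clip(5,-15,17)=5, clip(8,-15,17)=8, clip(5,-15,17)=5, clip(11,-15,17)=11, clip(6,-15,17)=6 -> [5, 8, 5, 11, 6]
Stage 4 (DELAY): [0, 5, 8, 5, 11] = [0, 5, 8, 5, 11] -> [0, 5, 8, 5, 11]
Stage 5 (OFFSET -1): 0+-1=-1, 5+-1=4, 8+-1=7, 5+-1=4, 11+-1=10 -> [-1, 4, 7, 4, 10]
Stage 6 (DIFF): s[0]=-1, 4--1=5, 7-4=3, 4-7=-3, 10-4=6 -> [-1, 5, 3, -3, 6]
Output sum: 10

Answer: 10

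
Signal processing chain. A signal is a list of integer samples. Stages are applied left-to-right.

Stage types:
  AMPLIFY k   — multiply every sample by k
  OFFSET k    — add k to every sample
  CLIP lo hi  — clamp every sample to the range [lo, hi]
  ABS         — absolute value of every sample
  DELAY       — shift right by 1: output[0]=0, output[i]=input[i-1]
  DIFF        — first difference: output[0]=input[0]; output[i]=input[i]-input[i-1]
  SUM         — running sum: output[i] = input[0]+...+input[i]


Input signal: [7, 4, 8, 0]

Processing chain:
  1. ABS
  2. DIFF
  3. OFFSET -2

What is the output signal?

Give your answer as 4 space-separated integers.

Input: [7, 4, 8, 0]
Stage 1 (ABS): |7|=7, |4|=4, |8|=8, |0|=0 -> [7, 4, 8, 0]
Stage 2 (DIFF): s[0]=7, 4-7=-3, 8-4=4, 0-8=-8 -> [7, -3, 4, -8]
Stage 3 (OFFSET -2): 7+-2=5, -3+-2=-5, 4+-2=2, -8+-2=-10 -> [5, -5, 2, -10]

Answer: 5 -5 2 -10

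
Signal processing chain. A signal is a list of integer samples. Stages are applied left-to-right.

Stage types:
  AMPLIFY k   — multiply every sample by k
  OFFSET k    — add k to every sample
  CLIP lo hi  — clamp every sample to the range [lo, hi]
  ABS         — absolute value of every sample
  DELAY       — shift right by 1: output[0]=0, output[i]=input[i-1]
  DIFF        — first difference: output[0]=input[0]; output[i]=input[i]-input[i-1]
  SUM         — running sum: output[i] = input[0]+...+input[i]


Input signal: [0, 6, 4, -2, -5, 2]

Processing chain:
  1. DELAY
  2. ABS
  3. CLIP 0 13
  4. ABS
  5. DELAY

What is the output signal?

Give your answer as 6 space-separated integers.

Input: [0, 6, 4, -2, -5, 2]
Stage 1 (DELAY): [0, 0, 6, 4, -2, -5] = [0, 0, 6, 4, -2, -5] -> [0, 0, 6, 4, -2, -5]
Stage 2 (ABS): |0|=0, |0|=0, |6|=6, |4|=4, |-2|=2, |-5|=5 -> [0, 0, 6, 4, 2, 5]
Stage 3 (CLIP 0 13): clip(0,0,13)=0, clip(0,0,13)=0, clip(6,0,13)=6, clip(4,0,13)=4, clip(2,0,13)=2, clip(5,0,13)=5 -> [0, 0, 6, 4, 2, 5]
Stage 4 (ABS): |0|=0, |0|=0, |6|=6, |4|=4, |2|=2, |5|=5 -> [0, 0, 6, 4, 2, 5]
Stage 5 (DELAY): [0, 0, 0, 6, 4, 2] = [0, 0, 0, 6, 4, 2] -> [0, 0, 0, 6, 4, 2]

Answer: 0 0 0 6 4 2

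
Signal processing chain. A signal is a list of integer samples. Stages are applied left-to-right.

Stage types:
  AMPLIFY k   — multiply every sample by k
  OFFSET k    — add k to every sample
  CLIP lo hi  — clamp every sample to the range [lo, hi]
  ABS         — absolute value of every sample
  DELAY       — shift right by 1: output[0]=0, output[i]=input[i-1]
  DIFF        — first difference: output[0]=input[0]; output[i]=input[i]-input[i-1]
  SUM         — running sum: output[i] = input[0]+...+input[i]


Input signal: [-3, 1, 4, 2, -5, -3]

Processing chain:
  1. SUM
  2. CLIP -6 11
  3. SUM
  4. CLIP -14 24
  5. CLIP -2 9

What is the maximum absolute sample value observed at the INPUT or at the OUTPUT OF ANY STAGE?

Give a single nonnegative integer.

Answer: 5

Derivation:
Input: [-3, 1, 4, 2, -5, -3] (max |s|=5)
Stage 1 (SUM): sum[0..0]=-3, sum[0..1]=-2, sum[0..2]=2, sum[0..3]=4, sum[0..4]=-1, sum[0..5]=-4 -> [-3, -2, 2, 4, -1, -4] (max |s|=4)
Stage 2 (CLIP -6 11): clip(-3,-6,11)=-3, clip(-2,-6,11)=-2, clip(2,-6,11)=2, clip(4,-6,11)=4, clip(-1,-6,11)=-1, clip(-4,-6,11)=-4 -> [-3, -2, 2, 4, -1, -4] (max |s|=4)
Stage 3 (SUM): sum[0..0]=-3, sum[0..1]=-5, sum[0..2]=-3, sum[0..3]=1, sum[0..4]=0, sum[0..5]=-4 -> [-3, -5, -3, 1, 0, -4] (max |s|=5)
Stage 4 (CLIP -14 24): clip(-3,-14,24)=-3, clip(-5,-14,24)=-5, clip(-3,-14,24)=-3, clip(1,-14,24)=1, clip(0,-14,24)=0, clip(-4,-14,24)=-4 -> [-3, -5, -3, 1, 0, -4] (max |s|=5)
Stage 5 (CLIP -2 9): clip(-3,-2,9)=-2, clip(-5,-2,9)=-2, clip(-3,-2,9)=-2, clip(1,-2,9)=1, clip(0,-2,9)=0, clip(-4,-2,9)=-2 -> [-2, -2, -2, 1, 0, -2] (max |s|=2)
Overall max amplitude: 5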